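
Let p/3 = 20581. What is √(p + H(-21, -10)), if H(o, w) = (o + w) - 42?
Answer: √61670 ≈ 248.33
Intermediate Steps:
p = 61743 (p = 3*20581 = 61743)
H(o, w) = -42 + o + w
√(p + H(-21, -10)) = √(61743 + (-42 - 21 - 10)) = √(61743 - 73) = √61670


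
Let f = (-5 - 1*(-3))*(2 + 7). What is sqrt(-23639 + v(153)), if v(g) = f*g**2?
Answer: I*sqrt(445001) ≈ 667.08*I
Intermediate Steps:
f = -18 (f = (-5 + 3)*9 = -2*9 = -18)
v(g) = -18*g**2
sqrt(-23639 + v(153)) = sqrt(-23639 - 18*153**2) = sqrt(-23639 - 18*23409) = sqrt(-23639 - 421362) = sqrt(-445001) = I*sqrt(445001)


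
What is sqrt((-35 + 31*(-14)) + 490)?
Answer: sqrt(21) ≈ 4.5826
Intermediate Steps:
sqrt((-35 + 31*(-14)) + 490) = sqrt((-35 - 434) + 490) = sqrt(-469 + 490) = sqrt(21)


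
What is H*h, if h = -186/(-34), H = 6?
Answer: 558/17 ≈ 32.824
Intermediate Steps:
h = 93/17 (h = -186*(-1/34) = 93/17 ≈ 5.4706)
H*h = 6*(93/17) = 558/17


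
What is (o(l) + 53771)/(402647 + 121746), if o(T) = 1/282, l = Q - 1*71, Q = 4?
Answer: 15163423/147878826 ≈ 0.10254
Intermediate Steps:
l = -67 (l = 4 - 1*71 = 4 - 71 = -67)
o(T) = 1/282
(o(l) + 53771)/(402647 + 121746) = (1/282 + 53771)/(402647 + 121746) = (15163423/282)/524393 = (15163423/282)*(1/524393) = 15163423/147878826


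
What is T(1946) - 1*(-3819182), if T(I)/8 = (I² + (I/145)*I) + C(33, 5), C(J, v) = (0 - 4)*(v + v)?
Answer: 4976852878/145 ≈ 3.4323e+7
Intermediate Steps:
C(J, v) = -8*v
T(I) = -320 + 1168*I²/145 (T(I) = 8*((I² + (I/145)*I) - 8*5) = 8*((I² + (I*(1/145))*I) - 40) = 8*((I² + (I/145)*I) - 40) = 8*((I² + I²/145) - 40) = 8*(146*I²/145 - 40) = 8*(-40 + 146*I²/145) = -320 + 1168*I²/145)
T(1946) - 1*(-3819182) = (-320 + (1168/145)*1946²) - 1*(-3819182) = (-320 + (1168/145)*3786916) + 3819182 = (-320 + 4423117888/145) + 3819182 = 4423071488/145 + 3819182 = 4976852878/145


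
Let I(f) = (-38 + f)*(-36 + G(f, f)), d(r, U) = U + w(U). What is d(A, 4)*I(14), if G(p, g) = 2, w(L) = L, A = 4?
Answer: 6528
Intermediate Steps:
d(r, U) = 2*U (d(r, U) = U + U = 2*U)
I(f) = 1292 - 34*f (I(f) = (-38 + f)*(-36 + 2) = (-38 + f)*(-34) = 1292 - 34*f)
d(A, 4)*I(14) = (2*4)*(1292 - 34*14) = 8*(1292 - 476) = 8*816 = 6528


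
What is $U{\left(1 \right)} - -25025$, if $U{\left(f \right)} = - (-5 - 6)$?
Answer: $25036$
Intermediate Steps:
$U{\left(f \right)} = 11$ ($U{\left(f \right)} = \left(-1\right) \left(-11\right) = 11$)
$U{\left(1 \right)} - -25025 = 11 - -25025 = 11 + 25025 = 25036$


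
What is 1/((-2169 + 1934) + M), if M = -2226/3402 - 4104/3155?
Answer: -255555/60555064 ≈ -0.0042202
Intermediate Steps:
M = -499639/255555 (M = -2226*1/3402 - 4104*1/3155 = -53/81 - 4104/3155 = -499639/255555 ≈ -1.9551)
1/((-2169 + 1934) + M) = 1/((-2169 + 1934) - 499639/255555) = 1/(-235 - 499639/255555) = 1/(-60555064/255555) = -255555/60555064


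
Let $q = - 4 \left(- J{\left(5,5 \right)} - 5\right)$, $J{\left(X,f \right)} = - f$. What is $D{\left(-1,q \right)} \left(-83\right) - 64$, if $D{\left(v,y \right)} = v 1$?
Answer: $19$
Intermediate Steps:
$q = 0$ ($q = - 4 \left(- \left(-1\right) 5 - 5\right) = - 4 \left(\left(-1\right) \left(-5\right) - 5\right) = - 4 \left(5 - 5\right) = \left(-4\right) 0 = 0$)
$D{\left(v,y \right)} = v$
$D{\left(-1,q \right)} \left(-83\right) - 64 = \left(-1\right) \left(-83\right) - 64 = 83 - 64 = 19$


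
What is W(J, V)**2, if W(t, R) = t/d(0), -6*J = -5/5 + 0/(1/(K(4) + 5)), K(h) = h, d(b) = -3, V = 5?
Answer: 1/324 ≈ 0.0030864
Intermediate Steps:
J = 1/6 (J = -(-5/5 + 0/(1/(4 + 5)))/6 = -(-5*1/5 + 0/(1/9))/6 = -(-1 + 0/(1/9))/6 = -(-1 + 0*9)/6 = -(-1 + 0)/6 = -1/6*(-1) = 1/6 ≈ 0.16667)
W(t, R) = -t/3 (W(t, R) = t/(-3) = t*(-1/3) = -t/3)
W(J, V)**2 = (-1/3*1/6)**2 = (-1/18)**2 = 1/324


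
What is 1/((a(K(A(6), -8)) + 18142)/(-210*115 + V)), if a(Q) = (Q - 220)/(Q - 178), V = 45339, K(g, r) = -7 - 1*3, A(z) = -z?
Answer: 1991766/1705463 ≈ 1.1679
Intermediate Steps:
K(g, r) = -10 (K(g, r) = -7 - 3 = -10)
a(Q) = (-220 + Q)/(-178 + Q)
1/((a(K(A(6), -8)) + 18142)/(-210*115 + V)) = 1/(((-220 - 10)/(-178 - 10) + 18142)/(-210*115 + 45339)) = 1/((-230/(-188) + 18142)/(-24150 + 45339)) = 1/((-1/188*(-230) + 18142)/21189) = 1/((115/94 + 18142)*(1/21189)) = 1/((1705463/94)*(1/21189)) = 1/(1705463/1991766) = 1991766/1705463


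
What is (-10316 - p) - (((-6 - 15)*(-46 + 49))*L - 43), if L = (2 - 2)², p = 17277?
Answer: -27550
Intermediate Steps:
L = 0 (L = 0² = 0)
(-10316 - p) - (((-6 - 15)*(-46 + 49))*L - 43) = (-10316 - 1*17277) - (((-6 - 15)*(-46 + 49))*0 - 43) = (-10316 - 17277) - (-21*3*0 - 43) = -27593 - (-63*0 - 43) = -27593 - (0 - 43) = -27593 - 1*(-43) = -27593 + 43 = -27550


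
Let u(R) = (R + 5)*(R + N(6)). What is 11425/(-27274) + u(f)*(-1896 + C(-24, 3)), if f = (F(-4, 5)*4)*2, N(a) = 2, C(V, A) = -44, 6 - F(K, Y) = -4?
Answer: -368793584625/27274 ≈ -1.3522e+7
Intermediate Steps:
F(K, Y) = 10 (F(K, Y) = 6 - 1*(-4) = 6 + 4 = 10)
f = 80 (f = (10*4)*2 = 40*2 = 80)
u(R) = (2 + R)*(5 + R) (u(R) = (R + 5)*(R + 2) = (5 + R)*(2 + R) = (2 + R)*(5 + R))
11425/(-27274) + u(f)*(-1896 + C(-24, 3)) = 11425/(-27274) + (10 + 80² + 7*80)*(-1896 - 44) = 11425*(-1/27274) + (10 + 6400 + 560)*(-1940) = -11425/27274 + 6970*(-1940) = -11425/27274 - 13521800 = -368793584625/27274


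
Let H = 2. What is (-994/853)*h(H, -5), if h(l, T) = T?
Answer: 4970/853 ≈ 5.8265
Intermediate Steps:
(-994/853)*h(H, -5) = -994/853*(-5) = 4970/853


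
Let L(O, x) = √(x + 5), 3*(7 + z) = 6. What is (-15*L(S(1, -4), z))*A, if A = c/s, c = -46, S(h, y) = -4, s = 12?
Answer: 0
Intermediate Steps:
z = -5 (z = -7 + (⅓)*6 = -7 + 2 = -5)
L(O, x) = √(5 + x)
A = -23/6 (A = -46/12 = -46*1/12 = -23/6 ≈ -3.8333)
(-15*L(S(1, -4), z))*A = -15*√(5 - 5)*(-23/6) = -15*√0*(-23/6) = -15*0*(-23/6) = 0*(-23/6) = 0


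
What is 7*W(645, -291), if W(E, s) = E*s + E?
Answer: -1309350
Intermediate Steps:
W(E, s) = E + E*s
7*W(645, -291) = 7*(645*(1 - 291)) = 7*(645*(-290)) = 7*(-187050) = -1309350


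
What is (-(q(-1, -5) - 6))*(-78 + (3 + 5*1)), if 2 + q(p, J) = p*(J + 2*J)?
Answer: 490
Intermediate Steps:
q(p, J) = -2 + 3*J*p (q(p, J) = -2 + p*(J + 2*J) = -2 + p*(3*J) = -2 + 3*J*p)
(-(q(-1, -5) - 6))*(-78 + (3 + 5*1)) = (-((-2 + 3*(-5)*(-1)) - 6))*(-78 + (3 + 5*1)) = (-((-2 + 15) - 6))*(-78 + (3 + 5)) = (-(13 - 6))*(-78 + 8) = -1*7*(-70) = -7*(-70) = 490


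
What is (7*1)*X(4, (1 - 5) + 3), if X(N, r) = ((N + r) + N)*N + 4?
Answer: 224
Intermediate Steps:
X(N, r) = 4 + N*(r + 2*N) (X(N, r) = (r + 2*N)*N + 4 = N*(r + 2*N) + 4 = 4 + N*(r + 2*N))
(7*1)*X(4, (1 - 5) + 3) = (7*1)*(4 + 2*4**2 + 4*((1 - 5) + 3)) = 7*(4 + 2*16 + 4*(-4 + 3)) = 7*(4 + 32 + 4*(-1)) = 7*(4 + 32 - 4) = 7*32 = 224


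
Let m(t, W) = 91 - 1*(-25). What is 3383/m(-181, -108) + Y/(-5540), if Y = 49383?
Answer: 813337/40165 ≈ 20.250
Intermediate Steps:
m(t, W) = 116 (m(t, W) = 91 + 25 = 116)
3383/m(-181, -108) + Y/(-5540) = 3383/116 + 49383/(-5540) = 3383*(1/116) + 49383*(-1/5540) = 3383/116 - 49383/5540 = 813337/40165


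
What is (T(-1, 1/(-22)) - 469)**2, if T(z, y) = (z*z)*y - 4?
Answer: 108305649/484 ≈ 2.2377e+5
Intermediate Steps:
T(z, y) = -4 + y*z**2 (T(z, y) = z**2*y - 4 = y*z**2 - 4 = -4 + y*z**2)
(T(-1, 1/(-22)) - 469)**2 = ((-4 + (-1)**2/(-22)) - 469)**2 = ((-4 - 1/22*1) - 469)**2 = ((-4 - 1/22) - 469)**2 = (-89/22 - 469)**2 = (-10407/22)**2 = 108305649/484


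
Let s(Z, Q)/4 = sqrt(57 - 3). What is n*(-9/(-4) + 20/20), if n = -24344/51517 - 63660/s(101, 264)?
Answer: -79118/51517 - 68965*sqrt(6)/24 ≈ -7040.3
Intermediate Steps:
s(Z, Q) = 12*sqrt(6) (s(Z, Q) = 4*sqrt(57 - 3) = 4*sqrt(54) = 4*(3*sqrt(6)) = 12*sqrt(6))
n = -24344/51517 - 5305*sqrt(6)/6 (n = -24344/51517 - 63660*sqrt(6)/72 = -24344*1/51517 - 5305*sqrt(6)/6 = -24344/51517 - 5305*sqrt(6)/6 ≈ -2166.2)
n*(-9/(-4) + 20/20) = (-24344/51517 - 5305*sqrt(6)/6)*(-9/(-4) + 20/20) = (-24344/51517 - 5305*sqrt(6)/6)*(-9*(-1/4) + 20*(1/20)) = (-24344/51517 - 5305*sqrt(6)/6)*(9/4 + 1) = (-24344/51517 - 5305*sqrt(6)/6)*(13/4) = -79118/51517 - 68965*sqrt(6)/24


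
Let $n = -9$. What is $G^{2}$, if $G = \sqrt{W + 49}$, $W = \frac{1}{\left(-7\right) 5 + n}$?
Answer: $\frac{2155}{44} \approx 48.977$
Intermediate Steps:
$W = - \frac{1}{44}$ ($W = \frac{1}{\left(-7\right) 5 - 9} = \frac{1}{-35 - 9} = \frac{1}{-44} = - \frac{1}{44} \approx -0.022727$)
$G = \frac{\sqrt{23705}}{22}$ ($G = \sqrt{- \frac{1}{44} + 49} = \sqrt{\frac{2155}{44}} = \frac{\sqrt{23705}}{22} \approx 6.9984$)
$G^{2} = \left(\frac{\sqrt{23705}}{22}\right)^{2} = \frac{2155}{44}$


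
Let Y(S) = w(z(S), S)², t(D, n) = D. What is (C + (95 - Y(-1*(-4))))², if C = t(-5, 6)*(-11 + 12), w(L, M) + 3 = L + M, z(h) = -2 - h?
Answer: 4225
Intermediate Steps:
w(L, M) = -3 + L + M (w(L, M) = -3 + (L + M) = -3 + L + M)
Y(S) = 25 (Y(S) = (-3 + (-2 - S) + S)² = (-5)² = 25)
C = -5 (C = -5*(-11 + 12) = -5*1 = -5)
(C + (95 - Y(-1*(-4))))² = (-5 + (95 - 1*25))² = (-5 + (95 - 25))² = (-5 + 70)² = 65² = 4225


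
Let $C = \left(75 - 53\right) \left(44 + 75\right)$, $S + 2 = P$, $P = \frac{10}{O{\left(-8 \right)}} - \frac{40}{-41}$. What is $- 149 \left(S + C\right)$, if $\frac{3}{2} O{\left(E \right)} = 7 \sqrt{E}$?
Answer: $- \frac{15987104}{41} + \frac{2235 i \sqrt{2}}{28} \approx -3.8993 \cdot 10^{5} + 112.88 i$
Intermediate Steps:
$O{\left(E \right)} = \frac{14 \sqrt{E}}{3}$ ($O{\left(E \right)} = \frac{2 \cdot 7 \sqrt{E}}{3} = \frac{14 \sqrt{E}}{3}$)
$P = \frac{40}{41} - \frac{15 i \sqrt{2}}{28}$ ($P = \frac{10}{\frac{14}{3} \sqrt{-8}} - \frac{40}{-41} = \frac{10}{\frac{14}{3} \cdot 2 i \sqrt{2}} - - \frac{40}{41} = \frac{10}{\frac{28}{3} i \sqrt{2}} + \frac{40}{41} = 10 \left(- \frac{3 i \sqrt{2}}{56}\right) + \frac{40}{41} = - \frac{15 i \sqrt{2}}{28} + \frac{40}{41} = \frac{40}{41} - \frac{15 i \sqrt{2}}{28} \approx 0.97561 - 0.75761 i$)
$S = - \frac{42}{41} - \frac{15 i \sqrt{2}}{28}$ ($S = -2 + \left(\frac{40}{41} - \frac{15 i \sqrt{2}}{28}\right) = - \frac{42}{41} - \frac{15 i \sqrt{2}}{28} \approx -1.0244 - 0.75761 i$)
$C = 2618$ ($C = 22 \cdot 119 = 2618$)
$- 149 \left(S + C\right) = - 149 \left(\left(- \frac{42}{41} - \frac{15 i \sqrt{2}}{28}\right) + 2618\right) = - 149 \left(\frac{107296}{41} - \frac{15 i \sqrt{2}}{28}\right) = - \frac{15987104}{41} + \frac{2235 i \sqrt{2}}{28}$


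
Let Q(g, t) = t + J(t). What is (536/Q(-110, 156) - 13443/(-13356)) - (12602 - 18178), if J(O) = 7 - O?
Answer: 25169729/4452 ≈ 5653.6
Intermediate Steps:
Q(g, t) = 7 (Q(g, t) = t + (7 - t) = 7)
(536/Q(-110, 156) - 13443/(-13356)) - (12602 - 18178) = (536/7 - 13443/(-13356)) - (12602 - 18178) = (536*(⅐) - 13443*(-1/13356)) - 1*(-5576) = (536/7 + 4481/4452) + 5576 = 345377/4452 + 5576 = 25169729/4452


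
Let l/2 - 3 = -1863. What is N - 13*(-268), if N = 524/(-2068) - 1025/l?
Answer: 1340122153/384648 ≈ 3484.0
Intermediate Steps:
l = -3720 (l = 6 + 2*(-1863) = 6 - 3726 = -3720)
N = 8521/384648 (N = 524/(-2068) - 1025/(-3720) = 524*(-1/2068) - 1025*(-1/3720) = -131/517 + 205/744 = 8521/384648 ≈ 0.022153)
N - 13*(-268) = 8521/384648 - 13*(-268) = 8521/384648 - 1*(-3484) = 8521/384648 + 3484 = 1340122153/384648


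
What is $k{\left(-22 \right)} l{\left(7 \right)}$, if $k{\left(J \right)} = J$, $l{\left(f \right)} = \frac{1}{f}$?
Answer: $- \frac{22}{7} \approx -3.1429$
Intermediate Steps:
$k{\left(-22 \right)} l{\left(7 \right)} = - \frac{22}{7}$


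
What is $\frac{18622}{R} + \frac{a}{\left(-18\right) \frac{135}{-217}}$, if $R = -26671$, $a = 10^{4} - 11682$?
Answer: $- \frac{4890003217}{32405265} \approx -150.9$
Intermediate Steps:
$a = -1682$ ($a = 10000 - 11682 = -1682$)
$\frac{18622}{R} + \frac{a}{\left(-18\right) \frac{135}{-217}} = \frac{18622}{-26671} - \frac{1682}{\left(-18\right) \frac{135}{-217}} = 18622 \left(- \frac{1}{26671}\right) - \frac{1682}{\left(-18\right) 135 \left(- \frac{1}{217}\right)} = - \frac{18622}{26671} - \frac{1682}{\left(-18\right) \left(- \frac{135}{217}\right)} = - \frac{18622}{26671} - \frac{1682}{\frac{2430}{217}} = - \frac{18622}{26671} - \frac{182497}{1215} = - \frac{4890003217}{32405265}$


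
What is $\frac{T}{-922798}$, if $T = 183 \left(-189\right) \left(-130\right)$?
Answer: $- \frac{2248155}{461399} \approx -4.8725$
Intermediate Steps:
$T = 4496310$ ($T = \left(-34587\right) \left(-130\right) = 4496310$)
$\frac{T}{-922798} = \frac{4496310}{-922798} = 4496310 \left(- \frac{1}{922798}\right) = - \frac{2248155}{461399}$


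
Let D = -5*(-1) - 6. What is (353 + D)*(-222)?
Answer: -78144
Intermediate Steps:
D = -1 (D = 5 - 6 = -1)
(353 + D)*(-222) = (353 - 1)*(-222) = 352*(-222) = -78144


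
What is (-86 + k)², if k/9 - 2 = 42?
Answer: 96100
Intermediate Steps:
k = 396 (k = 18 + 9*42 = 18 + 378 = 396)
(-86 + k)² = (-86 + 396)² = 310² = 96100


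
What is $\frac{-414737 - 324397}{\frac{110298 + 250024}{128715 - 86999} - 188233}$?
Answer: $\frac{1712984108}{436220417} \approx 3.9269$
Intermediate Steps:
$\frac{-414737 - 324397}{\frac{110298 + 250024}{128715 - 86999} - 188233} = - \frac{739134}{\frac{360322}{41716} - 188233} = - \frac{739134}{360322 \cdot \frac{1}{41716} - 188233} = - \frac{739134}{\frac{180161}{20858} - 188233} = - \frac{739134}{- \frac{3925983753}{20858}} = \left(-739134\right) \left(- \frac{20858}{3925983753}\right) = \frac{1712984108}{436220417}$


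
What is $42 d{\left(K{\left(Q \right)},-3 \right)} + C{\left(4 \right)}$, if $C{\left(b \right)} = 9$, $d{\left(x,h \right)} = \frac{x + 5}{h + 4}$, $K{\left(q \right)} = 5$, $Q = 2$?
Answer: $429$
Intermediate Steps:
$d{\left(x,h \right)} = \frac{5 + x}{4 + h}$
$42 d{\left(K{\left(Q \right)},-3 \right)} + C{\left(4 \right)} = 42 \frac{5 + 5}{4 - 3} + 9 = 42 \cdot 1^{-1} \cdot 10 + 9 = 42 \cdot 1 \cdot 10 + 9 = 42 \cdot 10 + 9 = 420 + 9 = 429$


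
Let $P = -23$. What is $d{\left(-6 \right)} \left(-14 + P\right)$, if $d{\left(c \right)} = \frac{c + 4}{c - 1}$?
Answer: $- \frac{74}{7} \approx -10.571$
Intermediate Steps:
$d{\left(c \right)} = \frac{4 + c}{-1 + c}$
$d{\left(-6 \right)} \left(-14 + P\right) = \frac{4 - 6}{-1 - 6} \left(-14 - 23\right) = \frac{1}{-7} \left(-2\right) \left(-37\right) = \left(- \frac{1}{7}\right) \left(-2\right) \left(-37\right) = \frac{2}{7} \left(-37\right) = - \frac{74}{7}$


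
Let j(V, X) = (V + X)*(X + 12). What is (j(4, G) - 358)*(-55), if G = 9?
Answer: 4675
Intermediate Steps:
j(V, X) = (12 + X)*(V + X) (j(V, X) = (V + X)*(12 + X) = (12 + X)*(V + X))
(j(4, G) - 358)*(-55) = ((9² + 12*4 + 12*9 + 4*9) - 358)*(-55) = ((81 + 48 + 108 + 36) - 358)*(-55) = (273 - 358)*(-55) = -85*(-55) = 4675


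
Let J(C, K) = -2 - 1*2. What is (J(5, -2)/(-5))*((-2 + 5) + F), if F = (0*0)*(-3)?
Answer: 12/5 ≈ 2.4000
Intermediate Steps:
J(C, K) = -4 (J(C, K) = -2 - 2 = -4)
F = 0 (F = 0*(-3) = 0)
(J(5, -2)/(-5))*((-2 + 5) + F) = (-4/(-5))*((-2 + 5) + 0) = (-4*(-1/5))*(3 + 0) = (4/5)*3 = 12/5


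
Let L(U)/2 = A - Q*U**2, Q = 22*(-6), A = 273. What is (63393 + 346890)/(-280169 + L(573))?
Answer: 410283/86399233 ≈ 0.0047487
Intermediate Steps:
Q = -132
L(U) = 546 + 264*U**2 (L(U) = 2*(273 - (-132)*U**2) = 2*(273 + 132*U**2) = 546 + 264*U**2)
(63393 + 346890)/(-280169 + L(573)) = (63393 + 346890)/(-280169 + (546 + 264*573**2)) = 410283/(-280169 + (546 + 264*328329)) = 410283/(-280169 + (546 + 86678856)) = 410283/(-280169 + 86679402) = 410283/86399233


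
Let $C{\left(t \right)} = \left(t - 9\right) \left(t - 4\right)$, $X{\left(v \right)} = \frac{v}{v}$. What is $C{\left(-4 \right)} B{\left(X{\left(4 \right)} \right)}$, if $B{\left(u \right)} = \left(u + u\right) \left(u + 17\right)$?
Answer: $3744$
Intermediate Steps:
$X{\left(v \right)} = 1$
$C{\left(t \right)} = \left(-9 + t\right) \left(-4 + t\right)$
$B{\left(u \right)} = 2 u \left(17 + u\right)$
$C{\left(-4 \right)} B{\left(X{\left(4 \right)} \right)} = \left(36 + \left(-4\right)^{2} - -52\right) 2 \cdot 1 \left(17 + 1\right) = \left(36 + 16 + 52\right) 2 \cdot 1 \cdot 18 = 104 \cdot 36 = 3744$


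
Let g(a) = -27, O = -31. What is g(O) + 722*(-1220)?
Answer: -880867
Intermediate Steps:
g(O) + 722*(-1220) = -27 + 722*(-1220) = -27 - 880840 = -880867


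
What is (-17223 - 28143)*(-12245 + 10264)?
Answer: 89870046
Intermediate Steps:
(-17223 - 28143)*(-12245 + 10264) = -45366*(-1981) = 89870046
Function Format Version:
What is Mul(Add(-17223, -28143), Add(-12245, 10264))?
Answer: 89870046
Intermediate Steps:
Mul(Add(-17223, -28143), Add(-12245, 10264)) = Mul(-45366, -1981) = 89870046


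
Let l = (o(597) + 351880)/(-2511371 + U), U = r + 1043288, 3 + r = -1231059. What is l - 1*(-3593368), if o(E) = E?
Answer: 9699020917883/2699145 ≈ 3.5934e+6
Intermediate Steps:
r = -1231062 (r = -3 - 1231059 = -1231062)
U = -187774 (U = -1231062 + 1043288 = -187774)
l = -352477/2699145 (l = (597 + 351880)/(-2511371 - 187774) = 352477/(-2699145) = 352477*(-1/2699145) = -352477/2699145 ≈ -0.13059)
l - 1*(-3593368) = -352477/2699145 - 1*(-3593368) = -352477/2699145 + 3593368 = 9699020917883/2699145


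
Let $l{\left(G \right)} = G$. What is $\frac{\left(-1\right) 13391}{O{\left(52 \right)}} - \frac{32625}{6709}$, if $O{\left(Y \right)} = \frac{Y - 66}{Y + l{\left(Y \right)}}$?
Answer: $\frac{667351859}{6709} \approx 99471.0$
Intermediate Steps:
$O{\left(Y \right)} = \frac{-66 + Y}{2 Y}$ ($O{\left(Y \right)} = \frac{Y - 66}{Y + Y} = \frac{-66 + Y}{2 Y}$)
$\frac{\left(-1\right) 13391}{O{\left(52 \right)}} - \frac{32625}{6709} = \frac{\left(-1\right) 13391}{\frac{1}{2} \cdot \frac{1}{52} \left(-66 + 52\right)} - \frac{32625}{6709} = - \frac{13391}{\frac{1}{2} \cdot \frac{1}{52} \left(-14\right)} - \frac{32625}{6709} = - \frac{13391}{- \frac{7}{52}} - \frac{32625}{6709} = \left(-13391\right) \left(- \frac{52}{7}\right) - \frac{32625}{6709} = 99476 - \frac{32625}{6709} = \frac{667351859}{6709}$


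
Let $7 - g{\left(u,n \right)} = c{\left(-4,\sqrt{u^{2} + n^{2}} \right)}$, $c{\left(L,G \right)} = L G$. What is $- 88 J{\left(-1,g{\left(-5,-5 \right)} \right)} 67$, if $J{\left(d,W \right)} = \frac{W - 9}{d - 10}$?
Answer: $-1072 + 10720 \sqrt{2} \approx 14088.0$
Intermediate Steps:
$c{\left(L,G \right)} = G L$
$g{\left(u,n \right)} = 7 + 4 \sqrt{n^{2} + u^{2}}$ ($g{\left(u,n \right)} = 7 - \sqrt{u^{2} + n^{2}} \left(-4\right) = 7 - \sqrt{n^{2} + u^{2}} \left(-4\right) = 7 - - 4 \sqrt{n^{2} + u^{2}} = 7 + 4 \sqrt{n^{2} + u^{2}}$)
$J{\left(d,W \right)} = \frac{-9 + W}{-10 + d}$
$- 88 J{\left(-1,g{\left(-5,-5 \right)} \right)} 67 = - 88 \frac{-9 + \left(7 + 4 \sqrt{\left(-5\right)^{2} + \left(-5\right)^{2}}\right)}{-10 - 1} \cdot 67 = - 88 \frac{-9 + \left(7 + 4 \sqrt{25 + 25}\right)}{-11} \cdot 67 = - 88 \left(- \frac{-9 + \left(7 + 4 \sqrt{50}\right)}{11}\right) 67 = - 88 \left(- \frac{-9 + \left(7 + 4 \cdot 5 \sqrt{2}\right)}{11}\right) 67 = - 88 \left(- \frac{-9 + \left(7 + 20 \sqrt{2}\right)}{11}\right) 67 = - 88 \left(- \frac{-2 + 20 \sqrt{2}}{11}\right) 67 = - 88 \left(\frac{2}{11} - \frac{20 \sqrt{2}}{11}\right) 67 = \left(-16 + 160 \sqrt{2}\right) 67 = -1072 + 10720 \sqrt{2}$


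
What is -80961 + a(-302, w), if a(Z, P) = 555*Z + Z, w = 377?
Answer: -248873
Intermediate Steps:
a(Z, P) = 556*Z
-80961 + a(-302, w) = -80961 + 556*(-302) = -80961 - 167912 = -248873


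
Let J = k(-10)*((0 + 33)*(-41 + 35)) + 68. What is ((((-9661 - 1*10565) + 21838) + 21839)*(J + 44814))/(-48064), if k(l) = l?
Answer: -549480381/24032 ≈ -22865.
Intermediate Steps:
J = 2048 (J = -10*(0 + 33)*(-41 + 35) + 68 = -330*(-6) + 68 = -10*(-198) + 68 = 1980 + 68 = 2048)
((((-9661 - 1*10565) + 21838) + 21839)*(J + 44814))/(-48064) = ((((-9661 - 1*10565) + 21838) + 21839)*(2048 + 44814))/(-48064) = ((((-9661 - 10565) + 21838) + 21839)*46862)*(-1/48064) = (((-20226 + 21838) + 21839)*46862)*(-1/48064) = ((1612 + 21839)*46862)*(-1/48064) = (23451*46862)*(-1/48064) = 1098960762*(-1/48064) = -549480381/24032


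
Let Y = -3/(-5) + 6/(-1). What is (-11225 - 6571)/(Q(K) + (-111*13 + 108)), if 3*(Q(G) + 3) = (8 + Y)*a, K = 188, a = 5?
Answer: 53388/4001 ≈ 13.344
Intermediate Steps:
Y = -27/5 (Y = -3*(-⅕) + 6*(-1) = ⅗ - 6 = -27/5 ≈ -5.4000)
Q(G) = 4/3 (Q(G) = -3 + ((8 - 27/5)*5)/3 = -3 + ((13/5)*5)/3 = -3 + (⅓)*13 = -3 + 13/3 = 4/3)
(-11225 - 6571)/(Q(K) + (-111*13 + 108)) = (-11225 - 6571)/(4/3 + (-111*13 + 108)) = -17796/(4/3 + (-1443 + 108)) = -17796/(4/3 - 1335) = -17796/(-4001/3) = -17796*(-3/4001) = 53388/4001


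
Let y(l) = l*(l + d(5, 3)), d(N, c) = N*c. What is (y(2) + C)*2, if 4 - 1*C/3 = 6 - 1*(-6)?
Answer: 20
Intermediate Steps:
C = -24 (C = 12 - 3*(6 - 1*(-6)) = 12 - 3*(6 + 6) = 12 - 3*12 = 12 - 36 = -24)
y(l) = l*(15 + l) (y(l) = l*(l + 5*3) = l*(l + 15) = l*(15 + l))
(y(2) + C)*2 = (2*(15 + 2) - 24)*2 = (2*17 - 24)*2 = (34 - 24)*2 = 10*2 = 20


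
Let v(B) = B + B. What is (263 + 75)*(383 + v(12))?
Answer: 137566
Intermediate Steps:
v(B) = 2*B
(263 + 75)*(383 + v(12)) = (263 + 75)*(383 + 2*12) = 338*(383 + 24) = 338*407 = 137566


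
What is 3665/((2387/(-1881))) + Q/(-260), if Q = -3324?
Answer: -40556148/14105 ≈ -2875.3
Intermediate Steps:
3665/((2387/(-1881))) + Q/(-260) = 3665/((2387/(-1881))) - 3324/(-260) = 3665/((2387*(-1/1881))) - 3324*(-1/260) = 3665/(-217/171) + 831/65 = 3665*(-171/217) + 831/65 = -626715/217 + 831/65 = -40556148/14105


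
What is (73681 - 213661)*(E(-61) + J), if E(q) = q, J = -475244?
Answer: 66533193900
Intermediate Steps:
(73681 - 213661)*(E(-61) + J) = (73681 - 213661)*(-61 - 475244) = -139980*(-475305) = 66533193900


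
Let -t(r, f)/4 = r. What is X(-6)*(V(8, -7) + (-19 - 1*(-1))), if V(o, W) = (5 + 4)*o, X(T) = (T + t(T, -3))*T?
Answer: -5832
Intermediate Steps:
t(r, f) = -4*r
X(T) = -3*T**2 (X(T) = (T - 4*T)*T = (-3*T)*T = -3*T**2)
V(o, W) = 9*o
X(-6)*(V(8, -7) + (-19 - 1*(-1))) = (-3*(-6)**2)*(9*8 + (-19 - 1*(-1))) = (-3*36)*(72 + (-19 + 1)) = -108*(72 - 18) = -108*54 = -5832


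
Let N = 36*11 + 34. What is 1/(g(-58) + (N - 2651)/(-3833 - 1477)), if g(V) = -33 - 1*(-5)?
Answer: -5310/146459 ≈ -0.036256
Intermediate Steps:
N = 430 (N = 396 + 34 = 430)
g(V) = -28 (g(V) = -33 + 5 = -28)
1/(g(-58) + (N - 2651)/(-3833 - 1477)) = 1/(-28 + (430 - 2651)/(-3833 - 1477)) = 1/(-28 - 2221/(-5310)) = 1/(-28 - 2221*(-1/5310)) = 1/(-28 + 2221/5310) = 1/(-146459/5310) = -5310/146459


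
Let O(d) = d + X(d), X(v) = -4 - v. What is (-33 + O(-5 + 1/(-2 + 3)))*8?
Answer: -296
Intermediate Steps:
O(d) = -4 (O(d) = d + (-4 - d) = -4)
(-33 + O(-5 + 1/(-2 + 3)))*8 = (-33 - 4)*8 = -37*8 = -296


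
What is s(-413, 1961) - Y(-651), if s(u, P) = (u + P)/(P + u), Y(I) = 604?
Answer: -603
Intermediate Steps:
s(u, P) = 1 (s(u, P) = (P + u)/(P + u) = 1)
s(-413, 1961) - Y(-651) = 1 - 1*604 = 1 - 604 = -603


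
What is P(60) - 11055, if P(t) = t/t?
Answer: -11054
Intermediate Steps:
P(t) = 1
P(60) - 11055 = 1 - 11055 = -11054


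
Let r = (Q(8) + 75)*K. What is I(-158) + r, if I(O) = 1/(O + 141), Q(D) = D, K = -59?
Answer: -83250/17 ≈ -4897.1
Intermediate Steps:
r = -4897 (r = (8 + 75)*(-59) = 83*(-59) = -4897)
I(O) = 1/(141 + O)
I(-158) + r = 1/(141 - 158) - 4897 = 1/(-17) - 4897 = -1/17 - 4897 = -83250/17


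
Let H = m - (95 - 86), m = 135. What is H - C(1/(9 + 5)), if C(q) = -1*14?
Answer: 140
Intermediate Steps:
H = 126 (H = 135 - (95 - 86) = 135 - 1*9 = 135 - 9 = 126)
C(q) = -14
H - C(1/(9 + 5)) = 126 - 1*(-14) = 126 + 14 = 140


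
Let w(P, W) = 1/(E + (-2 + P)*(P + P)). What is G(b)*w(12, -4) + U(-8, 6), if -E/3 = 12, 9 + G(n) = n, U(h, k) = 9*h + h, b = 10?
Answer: -16319/204 ≈ -79.995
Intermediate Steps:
U(h, k) = 10*h
G(n) = -9 + n
E = -36 (E = -3*12 = -36)
w(P, W) = 1/(-36 + 2*P*(-2 + P)) (w(P, W) = 1/(-36 + (-2 + P)*(P + P)) = 1/(-36 + (-2 + P)*(2*P)) = 1/(-36 + 2*P*(-2 + P)))
G(b)*w(12, -4) + U(-8, 6) = (-9 + 10)*(1/(2*(-18 + 12**2 - 2*12))) + 10*(-8) = 1*(1/(2*(-18 + 144 - 24))) - 80 = 1*((1/2)/102) - 80 = 1*((1/2)*(1/102)) - 80 = 1*(1/204) - 80 = 1/204 - 80 = -16319/204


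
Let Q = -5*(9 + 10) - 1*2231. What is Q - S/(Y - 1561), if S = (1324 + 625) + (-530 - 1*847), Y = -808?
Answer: -5509722/2369 ≈ -2325.8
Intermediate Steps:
S = 572 (S = 1949 + (-530 - 847) = 1949 - 1377 = 572)
Q = -2326 (Q = -5*19 - 2231 = -95 - 2231 = -2326)
Q - S/(Y - 1561) = -2326 - 572/(-808 - 1561) = -2326 - 572/(-2369) = -2326 - 572*(-1)/2369 = -2326 - 1*(-572/2369) = -2326 + 572/2369 = -5509722/2369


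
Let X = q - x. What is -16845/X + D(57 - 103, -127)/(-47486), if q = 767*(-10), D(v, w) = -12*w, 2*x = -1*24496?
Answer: -134479757/36231818 ≈ -3.7116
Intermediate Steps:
x = -12248 (x = (-1*24496)/2 = (½)*(-24496) = -12248)
q = -7670
X = 4578 (X = -7670 - 1*(-12248) = -7670 + 12248 = 4578)
-16845/X + D(57 - 103, -127)/(-47486) = -16845/4578 - 12*(-127)/(-47486) = -16845*1/4578 + 1524*(-1/47486) = -5615/1526 - 762/23743 = -134479757/36231818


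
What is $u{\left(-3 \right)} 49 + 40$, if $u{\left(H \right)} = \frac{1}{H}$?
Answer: $\frac{71}{3} \approx 23.667$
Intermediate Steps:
$u{\left(-3 \right)} 49 + 40 = \frac{1}{-3} \cdot 49 + 40 = \left(- \frac{1}{3}\right) 49 + 40 = - \frac{49}{3} + 40 = \frac{71}{3}$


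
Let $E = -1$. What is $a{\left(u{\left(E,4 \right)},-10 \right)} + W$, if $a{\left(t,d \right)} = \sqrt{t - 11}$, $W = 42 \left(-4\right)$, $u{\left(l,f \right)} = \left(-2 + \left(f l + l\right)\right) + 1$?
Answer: $-168 + i \sqrt{17} \approx -168.0 + 4.1231 i$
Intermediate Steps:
$u{\left(l,f \right)} = -1 + l + f l$ ($u{\left(l,f \right)} = \left(-2 + \left(l + f l\right)\right) + 1 = \left(-2 + l + f l\right) + 1 = -1 + l + f l$)
$W = -168$
$a{\left(t,d \right)} = \sqrt{-11 + t}$
$a{\left(u{\left(E,4 \right)},-10 \right)} + W = \sqrt{-11 - 6} - 168 = \sqrt{-17} - 168 = i \sqrt{17} - 168 = -168 + i \sqrt{17}$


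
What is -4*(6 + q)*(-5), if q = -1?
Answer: 100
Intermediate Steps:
-4*(6 + q)*(-5) = -4*(6 - 1)*(-5) = -20*(-5) = -4*(-25) = 100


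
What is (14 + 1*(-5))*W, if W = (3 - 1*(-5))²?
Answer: 576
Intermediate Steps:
W = 64 (W = (3 + 5)² = 8² = 64)
(14 + 1*(-5))*W = (14 + 1*(-5))*64 = (14 - 5)*64 = 9*64 = 576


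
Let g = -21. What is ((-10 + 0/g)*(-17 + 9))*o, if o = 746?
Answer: 59680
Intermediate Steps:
((-10 + 0/g)*(-17 + 9))*o = ((-10 + 0/(-21))*(-17 + 9))*746 = ((-10 + 0*(-1/21))*(-8))*746 = ((-10 + 0)*(-8))*746 = -10*(-8)*746 = 80*746 = 59680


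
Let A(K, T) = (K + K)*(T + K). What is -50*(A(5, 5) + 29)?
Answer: -6450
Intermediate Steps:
A(K, T) = 2*K*(K + T) (A(K, T) = (2*K)*(K + T) = 2*K*(K + T))
-50*(A(5, 5) + 29) = -50*(2*5*(5 + 5) + 29) = -50*(2*5*10 + 29) = -50*(100 + 29) = -50*129 = -6450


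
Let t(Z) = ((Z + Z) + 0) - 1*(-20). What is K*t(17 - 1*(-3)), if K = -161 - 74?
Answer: -14100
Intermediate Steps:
t(Z) = 20 + 2*Z (t(Z) = (2*Z + 0) + 20 = 2*Z + 20 = 20 + 2*Z)
K = -235
K*t(17 - 1*(-3)) = -235*(20 + 2*(17 - 1*(-3))) = -235*(20 + 2*(17 + 3)) = -235*(20 + 2*20) = -235*(20 + 40) = -235*60 = -14100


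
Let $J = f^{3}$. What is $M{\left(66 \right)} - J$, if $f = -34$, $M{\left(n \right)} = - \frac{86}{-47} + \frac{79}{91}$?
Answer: $\frac{168114747}{4277} \approx 39307.0$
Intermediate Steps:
$M{\left(n \right)} = \frac{11539}{4277}$ ($M{\left(n \right)} = \left(-86\right) \left(- \frac{1}{47}\right) + 79 \cdot \frac{1}{91} = \frac{86}{47} + \frac{79}{91} = \frac{11539}{4277}$)
$J = -39304$ ($J = \left(-34\right)^{3} = -39304$)
$M{\left(66 \right)} - J = \frac{11539}{4277} - -39304 = \frac{11539}{4277} + 39304 = \frac{168114747}{4277}$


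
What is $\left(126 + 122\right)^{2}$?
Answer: $61504$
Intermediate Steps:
$\left(126 + 122\right)^{2} = 248^{2} = 61504$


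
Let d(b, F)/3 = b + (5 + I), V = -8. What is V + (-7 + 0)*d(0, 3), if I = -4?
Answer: -29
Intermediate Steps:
d(b, F) = 3 + 3*b (d(b, F) = 3*(b + (5 - 4)) = 3*(b + 1) = 3*(1 + b) = 3 + 3*b)
V + (-7 + 0)*d(0, 3) = -8 + (-7 + 0)*(3 + 3*0) = -8 - 7*(3 + 0) = -8 - 7*3 = -8 - 21 = -29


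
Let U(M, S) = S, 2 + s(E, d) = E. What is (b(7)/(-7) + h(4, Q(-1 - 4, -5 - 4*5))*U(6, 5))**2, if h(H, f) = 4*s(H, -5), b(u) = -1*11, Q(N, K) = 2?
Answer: 84681/49 ≈ 1728.2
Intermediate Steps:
s(E, d) = -2 + E
b(u) = -11
h(H, f) = -8 + 4*H (h(H, f) = 4*(-2 + H) = -8 + 4*H)
(b(7)/(-7) + h(4, Q(-1 - 4, -5 - 4*5))*U(6, 5))**2 = (-11/(-7) + (-8 + 4*4)*5)**2 = (-11*(-1/7) + (-8 + 16)*5)**2 = (11/7 + 8*5)**2 = (11/7 + 40)**2 = (291/7)**2 = 84681/49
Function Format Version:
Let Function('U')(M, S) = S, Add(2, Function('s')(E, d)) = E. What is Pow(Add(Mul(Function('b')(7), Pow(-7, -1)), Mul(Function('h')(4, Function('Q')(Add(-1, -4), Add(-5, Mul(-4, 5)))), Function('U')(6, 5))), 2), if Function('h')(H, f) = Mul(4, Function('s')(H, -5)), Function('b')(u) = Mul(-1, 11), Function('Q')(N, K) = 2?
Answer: Rational(84681, 49) ≈ 1728.2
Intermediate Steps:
Function('s')(E, d) = Add(-2, E)
Function('b')(u) = -11
Function('h')(H, f) = Add(-8, Mul(4, H)) (Function('h')(H, f) = Mul(4, Add(-2, H)) = Add(-8, Mul(4, H)))
Pow(Add(Mul(Function('b')(7), Pow(-7, -1)), Mul(Function('h')(4, Function('Q')(Add(-1, -4), Add(-5, Mul(-4, 5)))), Function('U')(6, 5))), 2) = Pow(Add(Mul(-11, Pow(-7, -1)), Mul(Add(-8, Mul(4, 4)), 5)), 2) = Pow(Add(Mul(-11, Rational(-1, 7)), Mul(Add(-8, 16), 5)), 2) = Pow(Add(Rational(11, 7), Mul(8, 5)), 2) = Pow(Add(Rational(11, 7), 40), 2) = Pow(Rational(291, 7), 2) = Rational(84681, 49)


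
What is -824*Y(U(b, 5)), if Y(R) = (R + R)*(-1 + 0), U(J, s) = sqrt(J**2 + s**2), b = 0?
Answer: 8240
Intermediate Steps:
Y(R) = -2*R (Y(R) = (2*R)*(-1) = -2*R)
-824*Y(U(b, 5)) = -(-1648)*sqrt(0**2 + 5**2) = -(-1648)*sqrt(0 + 25) = -(-1648)*sqrt(25) = -(-1648)*5 = -824*(-10) = 8240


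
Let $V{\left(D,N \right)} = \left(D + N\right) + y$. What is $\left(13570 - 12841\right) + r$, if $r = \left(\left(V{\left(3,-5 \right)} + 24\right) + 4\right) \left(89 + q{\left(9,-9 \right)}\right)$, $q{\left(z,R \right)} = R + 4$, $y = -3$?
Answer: $2661$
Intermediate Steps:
$q{\left(z,R \right)} = 4 + R$
$V{\left(D,N \right)} = -3 + D + N$ ($V{\left(D,N \right)} = \left(D + N\right) - 3 = -3 + D + N$)
$r = 1932$ ($r = \left(\left(\left(-3 + 3 - 5\right) + 24\right) + 4\right) \left(89 + \left(4 - 9\right)\right) = \left(\left(-5 + 24\right) + 4\right) \left(89 - 5\right) = \left(19 + 4\right) 84 = 23 \cdot 84 = 1932$)
$\left(13570 - 12841\right) + r = \left(13570 - 12841\right) + 1932 = 729 + 1932 = 2661$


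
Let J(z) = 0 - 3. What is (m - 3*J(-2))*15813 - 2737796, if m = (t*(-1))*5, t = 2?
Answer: -2753609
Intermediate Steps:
J(z) = -3
m = -10 (m = (2*(-1))*5 = -2*5 = -10)
(m - 3*J(-2))*15813 - 2737796 = (-10 - 3*(-3))*15813 - 2737796 = (-10 + 9)*15813 - 2737796 = -1*15813 - 2737796 = -15813 - 2737796 = -2753609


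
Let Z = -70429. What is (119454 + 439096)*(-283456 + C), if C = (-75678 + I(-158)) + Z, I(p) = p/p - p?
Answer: -239843604200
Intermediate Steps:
I(p) = 1 - p
C = -145948 (C = (-75678 + (1 - 1*(-158))) - 70429 = (-75678 + (1 + 158)) - 70429 = (-75678 + 159) - 70429 = -75519 - 70429 = -145948)
(119454 + 439096)*(-283456 + C) = (119454 + 439096)*(-283456 - 145948) = 558550*(-429404) = -239843604200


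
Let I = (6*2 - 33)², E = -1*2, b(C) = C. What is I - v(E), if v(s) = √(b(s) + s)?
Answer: 441 - 2*I ≈ 441.0 - 2.0*I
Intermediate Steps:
E = -2
v(s) = √2*√s (v(s) = √(s + s) = √(2*s) = √2*√s)
I = 441 (I = (12 - 33)² = (-21)² = 441)
I - v(E) = 441 - √2*√(-2) = 441 - √2*I*√2 = 441 - 2*I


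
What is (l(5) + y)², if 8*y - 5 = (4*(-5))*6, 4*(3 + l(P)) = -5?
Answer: 22201/64 ≈ 346.89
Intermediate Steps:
l(P) = -17/4 (l(P) = -3 + (¼)*(-5) = -3 - 5/4 = -17/4)
y = -115/8 (y = 5/8 + ((4*(-5))*6)/8 = 5/8 + (-20*6)/8 = 5/8 + (⅛)*(-120) = 5/8 - 15 = -115/8 ≈ -14.375)
(l(5) + y)² = (-17/4 - 115/8)² = (-149/8)² = 22201/64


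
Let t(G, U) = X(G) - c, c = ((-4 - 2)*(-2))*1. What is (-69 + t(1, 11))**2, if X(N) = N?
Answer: 6400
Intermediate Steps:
c = 12 (c = -6*(-2)*1 = 12*1 = 12)
t(G, U) = -12 + G (t(G, U) = G - 1*12 = G - 12 = -12 + G)
(-69 + t(1, 11))**2 = (-69 + (-12 + 1))**2 = (-69 - 11)**2 = (-80)**2 = 6400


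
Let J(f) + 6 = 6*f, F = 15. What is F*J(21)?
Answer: 1800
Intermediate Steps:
J(f) = -6 + 6*f
F*J(21) = 15*(-6 + 6*21) = 15*(-6 + 126) = 15*120 = 1800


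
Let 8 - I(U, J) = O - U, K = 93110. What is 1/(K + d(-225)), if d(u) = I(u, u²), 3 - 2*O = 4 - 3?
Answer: 1/92892 ≈ 1.0765e-5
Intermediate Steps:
O = 1 (O = 3/2 - (4 - 3)/2 = 3/2 - ½*1 = 3/2 - ½ = 1)
I(U, J) = 7 + U (I(U, J) = 8 - (1 - U) = 8 + (-1 + U) = 7 + U)
d(u) = 7 + u
1/(K + d(-225)) = 1/(93110 + (7 - 225)) = 1/(93110 - 218) = 1/92892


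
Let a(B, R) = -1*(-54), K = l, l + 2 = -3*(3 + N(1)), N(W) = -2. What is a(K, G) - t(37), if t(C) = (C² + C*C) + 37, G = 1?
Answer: -2721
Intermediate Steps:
t(C) = 37 + 2*C² (t(C) = (C² + C²) + 37 = 2*C² + 37 = 37 + 2*C²)
l = -5 (l = -2 - 3*(3 - 2) = -2 - 3*1 = -2 - 3 = -5)
K = -5
a(B, R) = 54
a(K, G) - t(37) = 54 - (37 + 2*37²) = 54 - (37 + 2*1369) = 54 - (37 + 2738) = 54 - 1*2775 = 54 - 2775 = -2721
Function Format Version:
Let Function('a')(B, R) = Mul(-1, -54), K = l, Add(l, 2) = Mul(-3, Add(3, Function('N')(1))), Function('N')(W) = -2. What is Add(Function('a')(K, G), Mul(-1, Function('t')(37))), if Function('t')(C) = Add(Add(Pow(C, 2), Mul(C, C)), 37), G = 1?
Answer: -2721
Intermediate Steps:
Function('t')(C) = Add(37, Mul(2, Pow(C, 2))) (Function('t')(C) = Add(Add(Pow(C, 2), Pow(C, 2)), 37) = Add(Mul(2, Pow(C, 2)), 37) = Add(37, Mul(2, Pow(C, 2))))
l = -5 (l = Add(-2, Mul(-3, Add(3, -2))) = Add(-2, Mul(-3, 1)) = Add(-2, -3) = -5)
K = -5
Function('a')(B, R) = 54
Add(Function('a')(K, G), Mul(-1, Function('t')(37))) = Add(54, Mul(-1, Add(37, Mul(2, Pow(37, 2))))) = Add(54, Mul(-1, Add(37, Mul(2, 1369)))) = Add(54, Mul(-1, Add(37, 2738))) = Add(54, Mul(-1, 2775)) = Add(54, -2775) = -2721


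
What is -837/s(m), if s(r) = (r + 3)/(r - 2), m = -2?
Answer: 3348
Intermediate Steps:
s(r) = (3 + r)/(-2 + r)
-837/s(m) = -837/((3 - 2)/(-2 - 2)) = -837/(1/(-4)) = -837/((-¼*1)) = -837/(-¼) = -837*(-4) = -31*(-108) = 3348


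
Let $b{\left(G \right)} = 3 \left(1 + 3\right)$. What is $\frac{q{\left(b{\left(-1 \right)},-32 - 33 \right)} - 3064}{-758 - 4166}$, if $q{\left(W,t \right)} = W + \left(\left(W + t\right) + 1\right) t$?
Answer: $- \frac{82}{1231} \approx -0.066612$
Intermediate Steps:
$b{\left(G \right)} = 12$ ($b{\left(G \right)} = 3 \cdot 4 = 12$)
$q{\left(W,t \right)} = W + t \left(1 + W + t\right)$ ($q{\left(W,t \right)} = W + \left(1 + W + t\right) t = W + t \left(1 + W + t\right)$)
$\frac{q{\left(b{\left(-1 \right)},-32 - 33 \right)} - 3064}{-758 - 4166} = \frac{\left(12 - 65 + \left(-32 - 33\right)^{2} + 12 \left(-32 - 33\right)\right) - 3064}{-758 - 4166} = \frac{\left(12 - 65 + \left(-65\right)^{2} + 12 \left(-65\right)\right) - 3064}{-4924} = \left(\left(12 - 65 + 4225 - 780\right) - 3064\right) \left(- \frac{1}{4924}\right) = \left(3392 - 3064\right) \left(- \frac{1}{4924}\right) = 328 \left(- \frac{1}{4924}\right) = - \frac{82}{1231}$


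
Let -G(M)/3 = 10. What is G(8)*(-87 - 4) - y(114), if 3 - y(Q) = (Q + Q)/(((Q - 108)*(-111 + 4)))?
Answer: 291751/107 ≈ 2726.6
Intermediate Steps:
G(M) = -30 (G(M) = -3*10 = -30)
y(Q) = 3 - 2*Q/(11556 - 107*Q) (y(Q) = 3 - (Q + Q)/((Q - 108)*(-111 + 4)) = 3 - 2*Q/((-108 + Q)*(-107)) = 3 - 2*Q/(11556 - 107*Q))
G(8)*(-87 - 4) - y(114) = -30*(-87 - 4) - (-34668 + 323*114)/(107*(-108 + 114)) = -30*(-91) - (-34668 + 36822)/(107*6) = 2730 - 2154/(107*6) = 2730 - 1*359/107 = 2730 - 359/107 = 291751/107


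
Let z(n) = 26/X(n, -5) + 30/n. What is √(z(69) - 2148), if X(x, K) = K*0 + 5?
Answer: 14*I*√144555/115 ≈ 46.286*I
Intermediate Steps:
X(x, K) = 5 (X(x, K) = 0 + 5 = 5)
z(n) = 26/5 + 30/n
√(z(69) - 2148) = √((26/5 + 30/69) - 2148) = √((26/5 + 30*(1/69)) - 2148) = √((26/5 + 10/23) - 2148) = √(648/115 - 2148) = √(-246372/115) = 14*I*√144555/115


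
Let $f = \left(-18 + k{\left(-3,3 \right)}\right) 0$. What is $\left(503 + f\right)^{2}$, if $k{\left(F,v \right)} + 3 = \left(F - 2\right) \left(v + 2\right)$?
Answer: $253009$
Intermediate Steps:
$k{\left(F,v \right)} = -3 + \left(-2 + F\right) \left(2 + v\right)$ ($k{\left(F,v \right)} = -3 + \left(F - 2\right) \left(v + 2\right) = -3 + \left(-2 + F\right) \left(2 + v\right)$)
$f = 0$ ($f = \left(-18 - 28\right) 0 = \left(-46\right) 0 = 0$)
$\left(503 + f\right)^{2} = \left(503 + 0\right)^{2} = 503^{2} = 253009$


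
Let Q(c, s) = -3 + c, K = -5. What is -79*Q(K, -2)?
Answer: 632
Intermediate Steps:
-79*Q(K, -2) = -79*(-3 - 5) = -79*(-8) = 632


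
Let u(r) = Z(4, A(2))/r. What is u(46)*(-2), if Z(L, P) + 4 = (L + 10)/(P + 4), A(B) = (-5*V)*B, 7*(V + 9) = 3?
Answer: 1207/7222 ≈ 0.16713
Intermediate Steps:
V = -60/7 (V = -9 + (⅐)*3 = -9 + 3/7 = -60/7 ≈ -8.5714)
A(B) = 300*B/7 (A(B) = (-5*(-60/7))*B = 300*B/7)
Z(L, P) = -4 + (10 + L)/(4 + P) (Z(L, P) = -4 + (L + 10)/(P + 4) = -4 + (10 + L)/(4 + P))
u(r) = -1207/(314*r) (u(r) = ((-6 + 4 - 1200*2/7)/(4 + (300/7)*2))/r = ((-6 + 4 - 4*600/7)/(4 + 600/7))/r = ((-6 + 4 - 2400/7)/(628/7))/r = ((7/628)*(-2414/7))/r = -1207/(314*r))
u(46)*(-2) = -1207/314/46*(-2) = -1207/314*1/46*(-2) = -1207/14444*(-2) = 1207/7222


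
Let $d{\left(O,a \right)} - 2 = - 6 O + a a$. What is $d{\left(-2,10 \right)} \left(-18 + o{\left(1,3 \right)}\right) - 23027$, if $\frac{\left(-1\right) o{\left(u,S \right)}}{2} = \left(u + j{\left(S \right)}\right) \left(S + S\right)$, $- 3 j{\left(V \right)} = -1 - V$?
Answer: $-28271$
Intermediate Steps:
$j{\left(V \right)} = \frac{1}{3} + \frac{V}{3}$ ($j{\left(V \right)} = - \frac{-1 - V}{3} = \frac{1}{3} + \frac{V}{3}$)
$d{\left(O,a \right)} = 2 + a^{2} - 6 O$ ($d{\left(O,a \right)} = 2 - \left(6 O - a a\right) = 2 - \left(- a^{2} + 6 O\right) = 2 + a^{2} - 6 O$)
$o{\left(u,S \right)} = - 4 S \left(\frac{1}{3} + u + \frac{S}{3}\right)$ ($o{\left(u,S \right)} = - 2 \left(u + \left(\frac{1}{3} + \frac{S}{3}\right)\right) \left(S + S\right) = - 2 \left(\frac{1}{3} + u + \frac{S}{3}\right) 2 S = - 2 \cdot 2 S \left(\frac{1}{3} + u + \frac{S}{3}\right) = - 4 S \left(\frac{1}{3} + u + \frac{S}{3}\right)$)
$d{\left(-2,10 \right)} \left(-18 + o{\left(1,3 \right)}\right) - 23027 = \left(2 + 10^{2} - -12\right) \left(-18 - 4 \left(1 + 3 + 3 \cdot 1\right)\right) - 23027 = \left(2 + 100 + 12\right) \left(-18 - 4 \left(1 + 3 + 3\right)\right) - 23027 = 114 \left(-18 - 4 \cdot 7\right) - 23027 = 114 \left(-18 - 28\right) - 23027 = 114 \left(-46\right) - 23027 = -5244 - 23027 = -28271$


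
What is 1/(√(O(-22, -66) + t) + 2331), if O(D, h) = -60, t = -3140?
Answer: 2331/5436761 - 40*I*√2/5436761 ≈ 0.00042875 - 1.0405e-5*I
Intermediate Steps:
1/(√(O(-22, -66) + t) + 2331) = 1/(√(-60 - 3140) + 2331) = 1/(√(-3200) + 2331) = 1/(40*I*√2 + 2331) = 1/(2331 + 40*I*√2)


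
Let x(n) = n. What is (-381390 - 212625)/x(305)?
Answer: -118803/61 ≈ -1947.6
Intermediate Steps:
(-381390 - 212625)/x(305) = (-381390 - 212625)/305 = -594015*1/305 = -118803/61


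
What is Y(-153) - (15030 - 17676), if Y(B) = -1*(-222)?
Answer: 2868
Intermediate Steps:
Y(B) = 222
Y(-153) - (15030 - 17676) = 222 - (15030 - 17676) = 222 - 1*(-2646) = 222 + 2646 = 2868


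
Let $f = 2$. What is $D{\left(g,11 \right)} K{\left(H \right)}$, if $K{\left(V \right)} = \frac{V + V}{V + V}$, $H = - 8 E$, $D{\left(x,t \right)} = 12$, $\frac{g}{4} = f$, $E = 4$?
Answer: $12$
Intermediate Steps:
$g = 8$ ($g = 4 \cdot 2 = 8$)
$H = -32$ ($H = \left(-8\right) 4 = -32$)
$K{\left(V \right)} = 1$ ($K{\left(V \right)} = \frac{2 V}{2 V} = 2 V \frac{1}{2 V} = 1$)
$D{\left(g,11 \right)} K{\left(H \right)} = 12 \cdot 1 = 12$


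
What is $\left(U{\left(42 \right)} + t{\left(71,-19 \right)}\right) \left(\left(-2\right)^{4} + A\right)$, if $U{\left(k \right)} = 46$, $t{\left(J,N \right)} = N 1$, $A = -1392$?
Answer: $-37152$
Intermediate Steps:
$t{\left(J,N \right)} = N$
$\left(U{\left(42 \right)} + t{\left(71,-19 \right)}\right) \left(\left(-2\right)^{4} + A\right) = \left(46 - 19\right) \left(\left(-2\right)^{4} - 1392\right) = 27 \left(16 - 1392\right) = 27 \left(-1376\right) = -37152$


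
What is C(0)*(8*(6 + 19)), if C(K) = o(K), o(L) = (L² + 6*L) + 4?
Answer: 800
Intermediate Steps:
o(L) = 4 + L² + 6*L
C(K) = 4 + K² + 6*K
C(0)*(8*(6 + 19)) = (4 + 0² + 6*0)*(8*(6 + 19)) = (4 + 0 + 0)*(8*25) = 4*200 = 800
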